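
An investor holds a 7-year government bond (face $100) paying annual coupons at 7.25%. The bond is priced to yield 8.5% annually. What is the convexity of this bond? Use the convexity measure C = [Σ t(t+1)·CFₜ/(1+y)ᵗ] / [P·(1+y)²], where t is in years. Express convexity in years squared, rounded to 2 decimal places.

35.82

With y = 0.085:
  t   CF        PV=CF/(1+0.085)^t    t·PV        t(t+1)·PV
  1         7.25         6.6820         6.6820          13.3641
  2         7.25         6.1586        12.3171          36.9513
  3         7.25         5.6761        17.0283          68.1130
  4         7.25         5.2314        20.9257         104.6283
  5         7.25         4.8216        24.1079         144.6474
  6         7.25         4.4439        26.6631         186.6418
  7       107.25        60.5884       424.1185       3,392.9477
  Σ                     93.6019       531.8425       3,947.2935
P = 93.6019.
Convexity = Σ t(t+1)·PV / [P·(1+y)²] = 3,947.2935 / (93.6019 × 1.177225) = 35.82247.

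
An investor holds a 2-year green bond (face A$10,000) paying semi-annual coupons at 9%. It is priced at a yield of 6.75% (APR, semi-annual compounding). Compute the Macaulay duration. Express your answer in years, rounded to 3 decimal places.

Periodic yield y = 0.03375. Discount each cash flow and weight by its period:
  t   CF        PV=CF/(1+0.03375)^t    t·PV
  1       450.00       435.3083       435.3083
  2       450.00       421.0963       842.1927
  3       450.00       407.3483     1,222.0450
  4    10,450.00     9,150.6975    36,602.7901
  Σ                 10,414.4505    39,102.3361
Price P = Σ PV = 10,414.4505.
Macaulay duration = Σ(t·PV) / P = 39,102.3361 / 10,414.4505 = 3.75462 half-year periods.
In years: 3.75462 / 2 = 1.87731 years.

1.877 years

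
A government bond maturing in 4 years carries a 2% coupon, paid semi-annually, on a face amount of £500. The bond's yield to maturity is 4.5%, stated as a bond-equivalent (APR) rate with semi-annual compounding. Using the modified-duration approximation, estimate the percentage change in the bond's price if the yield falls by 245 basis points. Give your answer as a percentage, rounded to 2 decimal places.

+9.24%

Periodic yield y = 0.0225. Modified duration first:
  t   CF        PV=CF/(1+0.0225)^t    t·PV
  1         5.00         4.8900         4.8900
  2         5.00         4.7824         9.5647
  3         5.00         4.6771        14.0314
  4         5.00         4.5742        18.2969
  5         5.00         4.4736        22.3678
  6         5.00         4.3751        26.2507
  7         5.00         4.2788        29.9519
  8       505.00       422.6539     3,381.2309
  Σ                    454.7051     3,506.5844
P = 454.7051; D_Mac = 7.71178 half-year periods = 3.85589 yrs; D_mod = 3.85589/(1+0.0225) = 3.77104 yrs.
ΔP/P ≈ -D_mod · Δy = -3.77104 × (-0.0245) = +0.092390 = +9.2390%.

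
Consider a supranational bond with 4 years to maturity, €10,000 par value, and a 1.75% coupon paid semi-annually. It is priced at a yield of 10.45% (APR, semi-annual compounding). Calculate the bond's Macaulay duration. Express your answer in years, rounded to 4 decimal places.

Periodic yield y = 0.05225. Discount each cash flow and weight by its period:
  t   CF        PV=CF/(1+0.05225)^t    t·PV
  1        87.50        83.1551        83.1551
  2        87.50        79.0260       158.0521
  3        87.50        75.1020       225.3059
  4        87.50        71.3727       285.4909
  5        87.50        67.8287       339.1434
  6        87.50        64.4606       386.7637
  7        87.50        61.2598       428.8185
  8    10,087.50     6,711.6928    53,693.5427
  Σ                  7,213.8978    55,600.2723
Price P = Σ PV = 7,213.8978.
Macaulay duration = Σ(t·PV) / P = 55,600.2723 / 7,213.8978 = 7.70738 half-year periods.
In years: 7.70738 / 2 = 3.85369 years.

3.8537 years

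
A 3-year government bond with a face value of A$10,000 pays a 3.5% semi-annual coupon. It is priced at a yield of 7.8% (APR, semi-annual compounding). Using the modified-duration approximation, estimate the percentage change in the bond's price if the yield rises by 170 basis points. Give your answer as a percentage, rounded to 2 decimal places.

Periodic yield y = 0.039. Modified duration first:
  t   CF        PV=CF/(1+0.039)^t    t·PV
  1       175.00       168.4312       168.4312
  2       175.00       162.1089       324.2179
  3       175.00       156.0240       468.0720
  4       175.00       150.1675       600.6699
  5       175.00       144.5308       722.6538
  6    10,175.00     8,087.9998    48,527.9989
  Σ                  8,869.2622    50,812.0436
P = 8,869.2622; D_Mac = 5.72900 half-year periods = 2.86450 yrs; D_mod = 2.86450/(1+0.039) = 2.75698 yrs.
ΔP/P ≈ -D_mod · Δy = -2.75698 × (+0.017) = -0.046869 = -4.6869%.

-4.69%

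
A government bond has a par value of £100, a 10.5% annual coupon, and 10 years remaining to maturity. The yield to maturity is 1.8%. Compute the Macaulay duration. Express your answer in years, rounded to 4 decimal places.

Periodic yield y = 0.018. Discount each cash flow and weight by its year:
  t   CF        PV=CF/(1+0.018)^t    t·PV
  1        10.50        10.3143        10.3143
  2        10.50        10.1320        20.2639
  3        10.50         9.9528        29.8584
  4        10.50         9.7768        39.1073
  5        10.50         9.6040        48.0198
  6        10.50         9.4341        56.6049
  7        10.50         9.2673        64.8713
  8        10.50         9.1035        72.8278
  9        10.50         8.9425        80.4826
  10      110.50        92.4452       924.4523
  Σ                    178.9726     1,346.8027
Price P = Σ PV = 178.9726.
Macaulay duration = Σ(t·PV) / P = 1,346.8027 / 178.9726 = 7.52519 years.

7.5252 years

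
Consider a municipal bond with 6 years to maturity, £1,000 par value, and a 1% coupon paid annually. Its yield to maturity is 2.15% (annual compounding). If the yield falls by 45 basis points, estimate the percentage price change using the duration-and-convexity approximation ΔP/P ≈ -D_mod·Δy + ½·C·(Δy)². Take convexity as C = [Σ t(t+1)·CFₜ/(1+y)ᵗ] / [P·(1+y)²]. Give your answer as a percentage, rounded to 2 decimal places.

With y = 0.0215:
  t   CF        PV=CF/(1+0.0215)^t    t·PV        t(t+1)·PV
  1        10.00         9.7895         9.7895          19.5791
  2        10.00         9.5835        19.1670          57.5009
  3        10.00         9.3818        28.1453         112.5813
  4        10.00         9.1843        36.7372         183.6862
  5        10.00         8.9910        44.9550         269.7301
  6     1,010.00       888.9783     5,333.8697      37,337.0876
  Σ                    935.9084     5,472.6637      37,980.1651
P = 935.9084; D_Mac = 5.84744 yrs; D_mod = 5.72436 yrs; C = 38.89079.
Duration effect: -5.72436 × (-0.0045) = +0.025760
Convexity effect: 0.5 × 38.89079 × (-0.0045)² = +0.0003938
ΔP/P ≈ +0.025760 + 0.0003938 = +0.026153 = +2.6153%.

+2.62%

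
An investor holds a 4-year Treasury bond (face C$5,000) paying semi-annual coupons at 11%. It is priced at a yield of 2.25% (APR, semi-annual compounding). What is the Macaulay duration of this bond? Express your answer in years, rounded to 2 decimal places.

3.44 years

Periodic yield y = 0.01125. Discount each cash flow and weight by its period:
  t   CF        PV=CF/(1+0.01125)^t    t·PV
  1       275.00       271.9407       271.9407
  2       275.00       268.9154       537.8307
  3       275.00       265.9237       797.7712
  4       275.00       262.9654     1,051.8615
  5       275.00       260.0399     1,300.1996
  6       275.00       257.1470     1,542.8821
  7       275.00       254.2863     1,780.0041
  8     5,275.00     4,823.4101    38,587.2807
  Σ                  6,664.6284    45,869.7705
Price P = Σ PV = 6,664.6284.
Macaulay duration = Σ(t·PV) / P = 45,869.7705 / 6,664.6284 = 6.88257 half-year periods.
In years: 6.88257 / 2 = 3.44128 years.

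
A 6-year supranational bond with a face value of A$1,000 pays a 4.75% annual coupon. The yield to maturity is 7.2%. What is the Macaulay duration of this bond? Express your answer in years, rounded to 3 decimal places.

5.312 years

Periodic yield y = 0.072. Discount each cash flow and weight by its year:
  t   CF        PV=CF/(1+0.072)^t    t·PV
  1        47.50        44.3097        44.3097
  2        47.50        41.3337        82.6674
  3        47.50        38.5575       115.6726
  4        47.50        35.9678       143.8714
  5        47.50        33.5521       167.7605
  6     1,047.50       690.2165     4,141.2988
  Σ                    883.9373     4,695.5804
Price P = Σ PV = 883.9373.
Macaulay duration = Σ(t·PV) / P = 4,695.5804 / 883.9373 = 5.31212 years.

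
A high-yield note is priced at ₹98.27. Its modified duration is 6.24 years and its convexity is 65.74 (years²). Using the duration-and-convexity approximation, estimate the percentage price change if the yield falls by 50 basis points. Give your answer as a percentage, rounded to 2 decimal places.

+3.20%

Duration effect: -D_mod·Δy = -6.24 × (-0.005) = +0.031200
Convexity effect: ½·C·(Δy)² = 0.5 × 65.74 × (-0.005)² = +0.00082175
ΔP/P ≈ +0.031200 + 0.00082175 = +0.03202175
= +3.202175%.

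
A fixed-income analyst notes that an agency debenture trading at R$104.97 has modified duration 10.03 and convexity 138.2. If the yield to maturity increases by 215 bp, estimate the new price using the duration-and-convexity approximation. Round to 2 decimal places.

Duration effect: -D_mod·Δy = -10.03 × (+0.0215) = -0.215645
Convexity effect: ½·C·(Δy)² = 0.5 × 138.2 × (0.0215)² = +0.031941475
ΔP/P ≈ -0.215645 + 0.031941475 = -0.183703525
New price ≈ 104.97 × (1 - 0.183703525) = 85.68664098075.

R$85.69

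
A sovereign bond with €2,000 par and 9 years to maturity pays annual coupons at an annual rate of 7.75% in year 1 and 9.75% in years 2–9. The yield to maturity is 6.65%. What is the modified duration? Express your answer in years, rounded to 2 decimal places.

Periodic yield y = 0.0665. First find Macaulay duration:
  t   CF        PV=CF/(1+0.0665)^t    t·PV
  1       155.00       145.3352       145.3352
  2       195.00       171.4403       342.8806
  3       195.00       160.7504       482.2512
  4       195.00       150.7270       602.9082
  5       195.00       141.3287       706.6434
  6       195.00       132.5163       795.0981
  7       195.00       124.2535       869.7744
  8       195.00       116.5059       932.0468
  9     2,195.00     1,229.6649    11,066.9844
  Σ                  2,372.5222    15,943.9222
P = 2,372.5222; Macaulay duration = 15,943.9222 / 2,372.5222 = 6.72024 years.
Modified duration = D_Mac / (1 + y) = 6.72024 / 1.0665 = 6.30121 years.

6.30 years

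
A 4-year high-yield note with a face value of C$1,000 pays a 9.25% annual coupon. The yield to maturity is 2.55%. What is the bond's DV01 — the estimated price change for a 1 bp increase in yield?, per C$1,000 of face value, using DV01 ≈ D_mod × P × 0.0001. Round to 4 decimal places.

Periodic yield y = 0.0255.
  t   CF        PV=CF/(1+0.0255)^t    t·PV
  1        92.50        90.1999        90.1999
  2        92.50        87.9570       175.9140
  3        92.50        85.7699       257.3096
  4     1,092.50       987.8222     3,951.2888
  Σ                  1,251.7490     4,474.7123
P = 1,251.7490; D_Mac = 3.57477 yrs; D_mod = 3.48588 yrs.
DV01 ≈ 3.48588 × 1,251.7490 × 0.0001 = 0.436344.

C$0.4363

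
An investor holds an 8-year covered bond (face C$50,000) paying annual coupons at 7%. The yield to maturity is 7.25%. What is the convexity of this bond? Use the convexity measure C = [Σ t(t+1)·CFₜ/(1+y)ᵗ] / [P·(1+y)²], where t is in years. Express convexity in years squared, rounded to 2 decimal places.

With y = 0.0725:
  t   CF        PV=CF/(1+0.0725)^t    t·PV        t(t+1)·PV
  1     3,500.00     3,263.4033     3,263.4033       6,526.8065
  2     3,500.00     3,042.8002     6,085.6005      18,256.8015
  3     3,500.00     2,837.1098     8,511.3294      34,045.3174
  4     3,500.00     2,645.3238    10,581.2952      52,906.4762
  5     3,500.00     2,466.5024    12,332.5119      73,995.0716
  6     3,500.00     2,299.7691    13,798.6148      96,590.3033
  7     3,500.00     2,144.3069    15,010.1481     120,081.1851
  8    53,500.00    30,561.5499   244,492.3991   2,200,431.5922
  Σ                 49,260.7654   314,075.3023   2,602,833.5537
P = 49,260.7654.
Convexity = Σ t(t+1)·PV / [P·(1+y)²] = 2,602,833.5537 / (49,260.7654 × 1.150256) = 45.93573.

45.94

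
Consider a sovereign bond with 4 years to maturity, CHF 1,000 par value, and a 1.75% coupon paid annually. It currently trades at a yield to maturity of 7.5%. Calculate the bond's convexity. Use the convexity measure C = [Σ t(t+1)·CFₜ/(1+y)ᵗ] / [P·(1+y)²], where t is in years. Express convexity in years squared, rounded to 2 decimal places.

16.64

With y = 0.075:
  t   CF        PV=CF/(1+0.075)^t    t·PV        t(t+1)·PV
  1        17.50        16.2791        16.2791          32.5581
  2        17.50        15.1433        30.2866          90.8599
  3        17.50        14.0868        42.2604         169.0417
  4     1,017.50       761.9045     3,047.6182      15,238.0908
  Σ                    807.4137     3,136.4443      15,530.5506
P = 807.4137.
Convexity = Σ t(t+1)·PV / [P·(1+y)²] = 15,530.5506 / (807.4137 × 1.155625) = 16.64462.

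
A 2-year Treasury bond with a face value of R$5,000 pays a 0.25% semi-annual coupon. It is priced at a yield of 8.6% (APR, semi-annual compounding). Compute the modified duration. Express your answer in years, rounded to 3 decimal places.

Periodic yield y = 0.043. First find Macaulay duration:
  t   CF        PV=CF/(1+0.043)^t    t·PV
  1         6.25         5.9923         5.9923
  2         6.25         5.7453        11.4906
  3         6.25         5.5084        16.5253
  4     5,006.25     4,230.3403    16,921.3610
  Σ                  4,247.5863    16,955.3692
P = 4,247.5863; Macaulay duration = 16,955.3692 / 4,247.5863 = 3.99177 half-year periods = 1.99588 years.
Modified duration = D_Mac / (1 + y) = 1.99588 / 1.043 = 1.91360 years.

1.914 years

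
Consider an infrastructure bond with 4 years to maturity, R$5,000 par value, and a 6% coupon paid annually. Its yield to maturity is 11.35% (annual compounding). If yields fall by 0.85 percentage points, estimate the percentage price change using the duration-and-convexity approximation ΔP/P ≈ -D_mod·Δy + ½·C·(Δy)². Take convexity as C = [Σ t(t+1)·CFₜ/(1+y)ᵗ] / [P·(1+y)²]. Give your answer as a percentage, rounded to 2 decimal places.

+2.83%

With y = 0.1135:
  t   CF        PV=CF/(1+0.1135)^t    t·PV        t(t+1)·PV
  1       300.00       269.4207       269.4207         538.8415
  2       300.00       241.9585       483.9169       1,451.7508
  3       300.00       217.2954       651.8863       2,607.5451
  4     5,300.00     3,447.5850    13,790.3401      68,951.7003
  Σ                  4,176.2596    15,195.5640      73,549.8377
P = 4,176.2596; D_Mac = 3.63856 yrs; D_mod = 3.26768 yrs; C = 14.20410.
Duration effect: -3.26768 × (-0.0085) = +0.027775
Convexity effect: 0.5 × 14.20410 × (-0.0085)² = +0.0005131
ΔP/P ≈ +0.027775 + 0.0005131 = +0.028288 = +2.8288%.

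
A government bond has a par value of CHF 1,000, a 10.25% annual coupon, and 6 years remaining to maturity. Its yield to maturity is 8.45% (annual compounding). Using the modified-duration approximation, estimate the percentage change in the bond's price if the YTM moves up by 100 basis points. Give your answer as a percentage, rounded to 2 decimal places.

-4.44%

Periodic yield y = 0.0845. Modified duration first:
  t   CF        PV=CF/(1+0.0845)^t    t·PV
  1       102.50        94.5136        94.5136
  2       102.50        87.1495       174.2989
  3       102.50        80.3591       241.0774
  4       102.50        74.0979       296.3914
  5       102.50        68.3244       341.6222
  6     1,102.50       677.6435     4,065.8608
  Σ                  1,082.0880     5,213.7644
P = 1,082.0880; D_Mac = 4.81824 yrs; D_mod = 4.81824/(1+0.0845) = 4.44283 yrs.
ΔP/P ≈ -D_mod · Δy = -4.44283 × (+0.01) = -0.044428 = -4.4428%.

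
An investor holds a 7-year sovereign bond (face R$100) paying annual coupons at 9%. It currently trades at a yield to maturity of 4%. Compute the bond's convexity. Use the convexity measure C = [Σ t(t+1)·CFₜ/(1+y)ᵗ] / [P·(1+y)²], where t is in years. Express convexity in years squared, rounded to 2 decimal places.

With y = 0.04:
  t   CF        PV=CF/(1+0.04)^t    t·PV        t(t+1)·PV
  1         9.00         8.6538         8.6538          17.3077
  2         9.00         8.3210        16.6420          49.9260
  3         9.00         8.0010        24.0029          96.0116
  4         9.00         7.6932        30.7730         153.8648
  5         9.00         7.3973        36.9867         221.9203
  6         9.00         7.1128        42.6770         298.7389
  7       109.00        82.8310       579.8173       4,638.5383
  Σ                    130.0103       739.5527       5,476.3076
P = 130.0103.
Convexity = Σ t(t+1)·PV / [P·(1+y)²] = 5,476.3076 / (130.0103 × 1.081600) = 38.94426.

38.94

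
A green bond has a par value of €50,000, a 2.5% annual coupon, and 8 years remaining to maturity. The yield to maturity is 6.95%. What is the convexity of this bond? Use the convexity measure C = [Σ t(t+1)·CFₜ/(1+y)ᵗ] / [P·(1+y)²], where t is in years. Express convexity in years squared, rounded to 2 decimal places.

54.84

With y = 0.0695:
  t   CF        PV=CF/(1+0.0695)^t    t·PV        t(t+1)·PV
  1     1,250.00     1,168.7705     1,168.7705       2,337.5409
  2     1,250.00     1,092.8195     2,185.6390       6,556.9170
  3     1,250.00     1,021.8041     3,065.4123      12,261.6494
  4     1,250.00       955.4036     3,821.6143      19,108.0713
  5     1,250.00       893.3180     4,466.5898      26,799.5390
  6     1,250.00       835.2669     5,011.6015      35,081.2105
  7     1,250.00       780.9882     5,466.9176      43,735.3411
  8    51,250.00    29,939.7079   239,517.6629   2,155,658.9665
  Σ                 36,688.0786   264,704.2079   2,301,539.2355
P = 36,688.0786.
Convexity = Σ t(t+1)·PV / [P·(1+y)²] = 2,301,539.2355 / (36,688.0786 × 1.143830) = 54.84434.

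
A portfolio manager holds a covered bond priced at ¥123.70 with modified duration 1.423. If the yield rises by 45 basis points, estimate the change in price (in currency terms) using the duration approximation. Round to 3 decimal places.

Duration approximation: ΔP/P ≈ -D_mod · Δy = -1.423 × (+0.0045) = -0.0064035.
ΔP ≈ 123.70 × (-0.0064035) = -0.79211295.

-¥0.792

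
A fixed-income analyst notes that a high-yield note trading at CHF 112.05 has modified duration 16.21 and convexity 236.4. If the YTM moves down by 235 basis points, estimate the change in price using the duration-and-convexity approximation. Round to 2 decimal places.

+CHF 50.00

Duration effect: -D_mod·Δy = -16.21 × (-0.0235) = +0.380935
Convexity effect: ½·C·(Δy)² = 0.5 × 236.4 × (-0.0235)² = +0.06527595
ΔP/P ≈ +0.380935 + 0.06527595 = +0.44621095
ΔP ≈ 112.05 × (+0.44621095) = +49.9979369475.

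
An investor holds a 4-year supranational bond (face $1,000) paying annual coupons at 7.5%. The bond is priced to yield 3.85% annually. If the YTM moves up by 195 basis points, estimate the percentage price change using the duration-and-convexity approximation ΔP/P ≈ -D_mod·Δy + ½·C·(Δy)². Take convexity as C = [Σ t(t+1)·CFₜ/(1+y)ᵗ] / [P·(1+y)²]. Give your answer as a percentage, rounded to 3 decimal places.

-6.501%

With y = 0.0385:
  t   CF        PV=CF/(1+0.0385)^t    t·PV        t(t+1)·PV
  1        75.00        72.2195        72.2195         144.4391
  2        75.00        69.5422       139.0843         417.2530
  3        75.00        66.9641       200.8922         803.5687
  4     1,075.00       924.2351     3,696.9404      18,484.7021
  Σ                  1,132.9609     4,109.1365      19,849.9630
P = 1,132.9609; D_Mac = 3.62690 yrs; D_mod = 3.49244 yrs; C = 16.24545.
Duration effect: -3.49244 × (+0.0195) = -0.068103
Convexity effect: 0.5 × 16.24545 × (0.0195)² = +0.0030887
ΔP/P ≈ -0.068103 + 0.0030887 = -0.065014 = -6.5014%.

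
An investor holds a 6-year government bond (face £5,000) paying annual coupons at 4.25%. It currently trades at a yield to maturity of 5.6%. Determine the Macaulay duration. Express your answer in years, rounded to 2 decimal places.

5.40 years

Periodic yield y = 0.056. Discount each cash flow and weight by its year:
  t   CF        PV=CF/(1+0.056)^t    t·PV
  1       212.50       201.2311       201.2311
  2       212.50       190.5597       381.1194
  3       212.50       180.4543       541.3628
  4       212.50       170.8847       683.5389
  5       212.50       161.8227       809.1133
  6     5,212.50     3,758.9155    22,553.4928
  Σ                  4,663.8679    25,169.8584
Price P = Σ PV = 4,663.8679.
Macaulay duration = Σ(t·PV) / P = 25,169.8584 / 4,663.8679 = 5.39678 years.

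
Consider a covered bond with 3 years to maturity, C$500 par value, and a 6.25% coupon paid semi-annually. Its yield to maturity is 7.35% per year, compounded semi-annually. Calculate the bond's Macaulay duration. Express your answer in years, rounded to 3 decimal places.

Periodic yield y = 0.03675. Discount each cash flow and weight by its period:
  t   CF        PV=CF/(1+0.03675)^t    t·PV
  1       15.625        15.0711        15.0711
  2       15.625        14.5369        29.0738
  3       15.625        14.0216        42.0648
  4       15.625        13.5246        54.0983
  5       15.625        13.0452        65.2259
  6      515.625       415.2309     2,491.3856
  Σ                    485.4303     2,696.9196
Price P = Σ PV = 485.4303.
Macaulay duration = Σ(t·PV) / P = 2,696.9196 / 485.4303 = 5.55573 half-year periods.
In years: 5.55573 / 2 = 2.77786 years.

2.778 years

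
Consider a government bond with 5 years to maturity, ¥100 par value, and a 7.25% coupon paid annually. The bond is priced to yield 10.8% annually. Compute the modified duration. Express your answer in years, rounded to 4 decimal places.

3.8955 years

Periodic yield y = 0.108. First find Macaulay duration:
  t   CF        PV=CF/(1+0.108)^t    t·PV
  1         7.25         6.5433         6.5433
  2         7.25         5.9055        11.8110
  3         7.25         5.3299        15.9897
  4         7.25         4.8104        19.2415
  5       107.25        64.2242       321.1208
  Σ                     86.8133       374.7064
P = 86.8133; Macaulay duration = 374.7064 / 86.8133 = 4.31623 years.
Modified duration = D_Mac / (1 + y) = 4.31623 / 1.108 = 3.89552 years.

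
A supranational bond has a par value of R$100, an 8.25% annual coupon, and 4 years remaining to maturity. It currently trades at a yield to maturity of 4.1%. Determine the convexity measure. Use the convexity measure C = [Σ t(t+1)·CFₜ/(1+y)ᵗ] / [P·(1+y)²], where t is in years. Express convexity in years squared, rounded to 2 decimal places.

15.99

With y = 0.041:
  t   CF        PV=CF/(1+0.041)^t    t·PV        t(t+1)·PV
  1         8.25         7.9251         7.9251          15.8501
  2         8.25         7.6129        15.2259          45.6776
  3         8.25         7.3131        21.9393          87.7573
  4       108.25        92.1775       368.7101       1,843.5503
  Σ                    115.0286       413.8003       1,992.8353
P = 115.0286.
Convexity = Σ t(t+1)·PV / [P·(1+y)²] = 1,992.8353 / (115.0286 × 1.083681) = 15.98689.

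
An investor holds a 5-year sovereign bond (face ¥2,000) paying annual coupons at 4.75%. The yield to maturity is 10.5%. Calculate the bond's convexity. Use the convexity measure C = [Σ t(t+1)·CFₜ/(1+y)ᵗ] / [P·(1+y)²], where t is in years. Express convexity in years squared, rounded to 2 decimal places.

With y = 0.105:
  t   CF        PV=CF/(1+0.105)^t    t·PV        t(t+1)·PV
  1        95.00        85.9729        85.9729         171.9457
  2        95.00        77.8035       155.6070         466.8209
  3        95.00        70.4104       211.2312         844.9247
  4        95.00        63.7198       254.8793       1,274.3963
  5     2,095.00     1,271.6648     6,358.3238      38,149.9429
  Σ                  1,569.5713     7,066.0141      40,908.0305
P = 1,569.5713.
Convexity = Σ t(t+1)·PV / [P·(1+y)²] = 40,908.0305 / (1,569.5713 × 1.221025) = 21.34533.

21.35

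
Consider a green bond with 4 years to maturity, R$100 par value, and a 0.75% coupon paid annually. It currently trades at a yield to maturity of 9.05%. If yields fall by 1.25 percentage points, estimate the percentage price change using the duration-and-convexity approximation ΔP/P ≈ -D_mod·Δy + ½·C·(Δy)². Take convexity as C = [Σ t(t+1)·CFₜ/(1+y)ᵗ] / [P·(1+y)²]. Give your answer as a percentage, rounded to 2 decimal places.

With y = 0.0905:
  t   CF        PV=CF/(1+0.0905)^t    t·PV        t(t+1)·PV
  1         0.75         0.6878         0.6878           1.3755
  2         0.75         0.6307         1.2614           3.7841
  3         0.75         0.5783         1.7350           6.9401
  4       100.75        71.2430       284.9721       1,424.8606
  Σ                     73.1398       288.6563       1,436.9603
P = 73.1398; D_Mac = 3.94664 yrs; D_mod = 3.61911 yrs; C = 16.52112.
Duration effect: -3.61911 × (-0.0125) = +0.045239
Convexity effect: 0.5 × 16.52112 × (-0.0125)² = +0.0012907
ΔP/P ≈ +0.045239 + 0.0012907 = +0.046530 = +4.6530%.

+4.65%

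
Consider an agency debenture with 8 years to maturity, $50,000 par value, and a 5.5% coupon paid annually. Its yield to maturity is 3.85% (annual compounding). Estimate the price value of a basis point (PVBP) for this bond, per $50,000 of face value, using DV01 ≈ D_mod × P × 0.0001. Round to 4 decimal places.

Periodic yield y = 0.0385.
  t   CF        PV=CF/(1+0.0385)^t    t·PV
  1     2,750.00     2,648.0501     2,648.0501
  2     2,750.00     2,549.8797     5,099.7594
  3     2,750.00     2,455.3488     7,366.0463
  4     2,750.00     2,364.3224     9,457.2895
  5     2,750.00     2,276.6705    11,383.3527
  6     2,750.00     2,192.2682    13,153.6093
  7     2,750.00     2,110.9949    14,776.9644
  8    52,750.00    38,991.5462   311,932.3693
  Σ                 55,589.0808   375,817.4411
P = 55,589.0808; D_Mac = 6.76063 yrs; D_mod = 6.51000 yrs.
DV01 ≈ 6.51000 × 55,589.0808 × 0.0001 = 36.188487.

$36.1885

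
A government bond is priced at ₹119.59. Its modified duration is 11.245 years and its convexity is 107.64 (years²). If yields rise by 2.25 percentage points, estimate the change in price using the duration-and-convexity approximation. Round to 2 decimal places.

-₹27.00

Duration effect: -D_mod·Δy = -11.245 × (+0.0225) = -0.2530125
Convexity effect: ½·C·(Δy)² = 0.5 × 107.64 × (0.0225)² = +0.027246375
ΔP/P ≈ -0.2530125 + 0.027246375 = -0.225766125
ΔP ≈ 119.59 × (-0.225766125) = -26.99937088875.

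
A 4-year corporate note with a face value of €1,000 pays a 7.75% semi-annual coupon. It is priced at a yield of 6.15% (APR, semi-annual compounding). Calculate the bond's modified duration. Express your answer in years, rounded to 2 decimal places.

Periodic yield y = 0.03075. First find Macaulay duration:
  t   CF        PV=CF/(1+0.03075)^t    t·PV
  1        38.75        37.5940        37.5940
  2        38.75        36.4725        72.9449
  3        38.75        35.3844       106.1532
  4        38.75        34.3288       137.3151
  5        38.75        33.3047       166.5233
  6        38.75        32.3111       193.8666
  7        38.75        31.3472       219.4302
  8     1,038.75       815.2378     6,521.9021
  Σ                  1,055.9803     7,455.7293
P = 1,055.9803; Macaulay duration = 7,455.7293 / 1,055.9803 = 7.06048 half-year periods = 3.53024 years.
Modified duration = D_Mac / (1 + y) = 3.53024 / 1.03075 = 3.42492 years.

3.42 years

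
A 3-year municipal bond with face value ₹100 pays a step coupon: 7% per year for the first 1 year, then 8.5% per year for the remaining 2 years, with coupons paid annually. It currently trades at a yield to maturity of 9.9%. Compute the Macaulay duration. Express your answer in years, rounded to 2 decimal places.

Periodic yield y = 0.099. Discount each cash flow and weight by its year:
  t   CF        PV=CF/(1+0.099)^t    t·PV
  1         7.00         6.3694         6.3694
  2         8.50         7.0376        14.0752
  3       108.50        81.7404       245.2211
  Σ                     95.1474       265.6657
Price P = Σ PV = 95.1474.
Macaulay duration = Σ(t·PV) / P = 265.6657 / 95.1474 = 2.79215 years.

2.79 years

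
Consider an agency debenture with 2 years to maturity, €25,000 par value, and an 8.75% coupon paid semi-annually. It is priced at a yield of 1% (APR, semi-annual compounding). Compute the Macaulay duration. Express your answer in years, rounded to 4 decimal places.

Periodic yield y = 0.005. Discount each cash flow and weight by its period:
  t   CF        PV=CF/(1+0.005)^t    t·PV
  1     1,093.75     1,088.3085     1,088.3085
  2     1,093.75     1,082.8940     2,165.7880
  3     1,093.75     1,077.5065     3,232.5194
  4    26,093.75    25,578.3338   102,313.3351
  Σ                 28,827.0427   108,799.9509
Price P = Σ PV = 28,827.0427.
Macaulay duration = Σ(t·PV) / P = 108,799.9509 / 28,827.0427 = 3.77423 half-year periods.
In years: 3.77423 / 2 = 1.88712 years.

1.8871 years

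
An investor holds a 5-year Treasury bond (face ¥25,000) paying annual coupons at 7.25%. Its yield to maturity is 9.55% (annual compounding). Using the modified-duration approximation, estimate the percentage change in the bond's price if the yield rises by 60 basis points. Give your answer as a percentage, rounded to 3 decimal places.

-2.374%

Periodic yield y = 0.0955. Modified duration first:
  t   CF        PV=CF/(1+0.0955)^t    t·PV
  1     1,812.50     1,654.4957     1,654.4957
  2     1,812.50     1,510.2653     3,020.5307
  3     1,812.50     1,378.6082     4,135.8247
  4     1,812.50     1,258.4283     5,033.7133
  5    26,812.50    16,993.2090    84,966.0452
  Σ                 22,795.0066    98,810.6096
P = 22,795.0066; D_Mac = 4.33475 yrs; D_mod = 4.33475/(1+0.0955) = 3.95687 yrs.
ΔP/P ≈ -D_mod · Δy = -3.95687 × (+0.006) = -0.023741 = -2.3741%.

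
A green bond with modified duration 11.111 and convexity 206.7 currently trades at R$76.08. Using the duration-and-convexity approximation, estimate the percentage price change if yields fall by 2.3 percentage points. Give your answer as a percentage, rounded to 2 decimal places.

Duration effect: -D_mod·Δy = -11.111 × (-0.023) = +0.255553
Convexity effect: ½·C·(Δy)² = 0.5 × 206.7 × (-0.023)² = +0.05467215
ΔP/P ≈ +0.255553 + 0.05467215 = +0.31022515
= +31.022515%.

+31.02%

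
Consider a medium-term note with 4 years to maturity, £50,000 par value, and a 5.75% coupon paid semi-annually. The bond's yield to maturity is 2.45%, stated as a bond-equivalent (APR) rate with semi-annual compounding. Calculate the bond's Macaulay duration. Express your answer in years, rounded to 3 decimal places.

Periodic yield y = 0.01225. Discount each cash flow and weight by its period:
  t   CF        PV=CF/(1+0.01225)^t    t·PV
  1     1,437.50     1,420.1037     1,420.1037
  2     1,437.50     1,402.9180     2,805.8360
  3     1,437.50     1,385.9402     4,157.8206
  4     1,437.50     1,369.1679     5,476.6716
  5     1,437.50     1,352.5986     6,762.9929
  6     1,437.50     1,336.2298     8,017.3786
  7     1,437.50     1,320.0590     9,240.4133
  8    51,437.50    46,663.5278   373,308.2227
  Σ                 56,250.5451   411,189.4394
Price P = Σ PV = 56,250.5451.
Macaulay duration = Σ(t·PV) / P = 411,189.4394 / 56,250.5451 = 7.30996 half-year periods.
In years: 7.30996 / 2 = 3.65498 years.

3.655 years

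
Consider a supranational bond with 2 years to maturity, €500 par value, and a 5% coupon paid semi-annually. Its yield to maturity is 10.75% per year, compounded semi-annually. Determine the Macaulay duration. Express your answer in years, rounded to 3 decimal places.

1.923 years

Periodic yield y = 0.05375. Discount each cash flow and weight by its period:
  t   CF        PV=CF/(1+0.05375)^t    t·PV
  1        12.50        11.8624        11.8624
  2        12.50        11.2573        22.5146
  3        12.50        10.6831        32.0493
  4       512.50       415.6651     1,662.6602
  Σ                    449.4679     1,729.0866
Price P = Σ PV = 449.4679.
Macaulay duration = Σ(t·PV) / P = 1,729.0866 / 449.4679 = 3.84696 half-year periods.
In years: 3.84696 / 2 = 1.92348 years.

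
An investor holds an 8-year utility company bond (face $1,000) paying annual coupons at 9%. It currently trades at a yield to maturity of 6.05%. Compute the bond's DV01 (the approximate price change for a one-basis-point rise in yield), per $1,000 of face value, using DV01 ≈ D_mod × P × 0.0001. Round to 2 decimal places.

$0.69

Periodic yield y = 0.0605.
  t   CF        PV=CF/(1+0.0605)^t    t·PV
  1        90.00        84.8656        84.8656
  2        90.00        80.0242       160.0483
  3        90.00        75.4589       226.3767
  4        90.00        71.1541       284.6163
  5        90.00        67.0948       335.4742
  6        90.00        63.2672       379.6031
  7        90.00        59.6579       417.6051
  8     1,090.00       681.3043     5,450.4342
  Σ                  1,182.8270     7,339.0237
P = 1,182.8270; D_Mac = 6.20465 yrs; D_mod = 5.85068 yrs.
DV01 ≈ 5.85068 × 1,182.8270 × 0.0001 = 0.692034.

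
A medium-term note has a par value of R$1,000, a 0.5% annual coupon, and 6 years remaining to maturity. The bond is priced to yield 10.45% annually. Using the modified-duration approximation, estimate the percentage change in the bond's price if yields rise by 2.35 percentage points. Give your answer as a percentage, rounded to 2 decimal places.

-12.54%

Periodic yield y = 0.1045. Modified duration first:
  t   CF        PV=CF/(1+0.1045)^t    t·PV
  1         5.00         4.5269         4.5269
  2         5.00         4.0986         8.1973
  3         5.00         3.7108        11.1325
  4         5.00         3.3598        13.4390
  5         5.00         3.0419        15.2094
  6     1,005.00       553.5690     3,321.4138
  Σ                    572.3070     3,373.9189
P = 572.3070; D_Mac = 5.89530 yrs; D_mod = 5.89530/(1+0.1045) = 5.33752 yrs.
ΔP/P ≈ -D_mod · Δy = -5.33752 × (+0.0235) = -0.125432 = -12.5432%.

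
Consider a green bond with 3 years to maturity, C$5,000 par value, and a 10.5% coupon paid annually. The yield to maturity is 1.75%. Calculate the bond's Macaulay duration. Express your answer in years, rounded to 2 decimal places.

2.75 years

Periodic yield y = 0.0175. Discount each cash flow and weight by its year:
  t   CF        PV=CF/(1+0.0175)^t    t·PV
  1       525.00       515.9705       515.9705
  2       525.00       507.0963     1,014.1927
  3     5,525.00     5,244.8012    15,734.4035
  Σ                  6,267.8680    17,264.5667
Price P = Σ PV = 6,267.8680.
Macaulay duration = Σ(t·PV) / P = 17,264.5667 / 6,267.8680 = 2.75446 years.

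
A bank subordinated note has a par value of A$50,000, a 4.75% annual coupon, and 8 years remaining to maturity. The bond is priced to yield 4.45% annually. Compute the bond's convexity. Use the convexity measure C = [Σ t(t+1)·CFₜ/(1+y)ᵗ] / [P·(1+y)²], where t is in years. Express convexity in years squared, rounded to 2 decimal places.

53.51

With y = 0.0445:
  t   CF        PV=CF/(1+0.0445)^t    t·PV        t(t+1)·PV
  1     2,375.00     2,273.8152     2,273.8152       4,547.6304
  2     2,375.00     2,176.9413     4,353.8827      13,061.6480
  3     2,375.00     2,084.1947     6,252.5840      25,010.3360
  4     2,375.00     1,995.3994     7,981.5976      39,907.9879
  5     2,375.00     1,910.3872     9,551.9358      57,311.6150
  6     2,375.00     1,828.9968    10,973.9809      76,817.8660
  7     2,375.00     1,751.0740    12,257.5181      98,060.1449
  8    52,375.00    36,970.5985   295,764.7882   2,661,883.0934
  Σ                 50,991.4071   349,410.1025   2,976,600.3218
P = 50,991.4071.
Convexity = Σ t(t+1)·PV / [P·(1+y)²] = 2,976,600.3218 / (50,991.4071 × 1.090980) = 53.50651.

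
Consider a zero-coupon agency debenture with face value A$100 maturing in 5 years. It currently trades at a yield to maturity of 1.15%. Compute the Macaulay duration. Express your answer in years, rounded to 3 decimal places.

A zero-coupon bond has a single cash flow at maturity, so its Macaulay duration equals its maturity: 5 years.

5.000 years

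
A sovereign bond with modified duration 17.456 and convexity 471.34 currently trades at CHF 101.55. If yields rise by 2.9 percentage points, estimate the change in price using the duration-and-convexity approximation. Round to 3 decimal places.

-CHF 31.280

Duration effect: -D_mod·Δy = -17.456 × (+0.029) = -0.506224
Convexity effect: ½·C·(Δy)² = 0.5 × 471.34 × (0.029)² = +0.19819847
ΔP/P ≈ -0.506224 + 0.19819847 = -0.30802553
ΔP ≈ 101.55 × (-0.30802553) = -31.2799925715.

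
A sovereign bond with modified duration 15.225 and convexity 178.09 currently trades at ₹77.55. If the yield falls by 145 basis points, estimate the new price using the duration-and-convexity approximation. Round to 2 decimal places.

Duration effect: -D_mod·Δy = -15.225 × (-0.0145) = +0.2207625
Convexity effect: ½·C·(Δy)² = 0.5 × 178.09 × (-0.0145)² = +0.01872171125
ΔP/P ≈ +0.2207625 + 0.01872171125 = +0.23948421125
New price ≈ 77.55 × (1 + 0.23948421125) = 96.1220005824375.

₹96.12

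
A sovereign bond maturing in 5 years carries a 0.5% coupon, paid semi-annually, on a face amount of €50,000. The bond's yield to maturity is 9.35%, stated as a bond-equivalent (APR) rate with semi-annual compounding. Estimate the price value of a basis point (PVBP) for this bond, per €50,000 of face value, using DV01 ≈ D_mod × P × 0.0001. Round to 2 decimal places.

Periodic yield y = 0.04675.
  t   CF        PV=CF/(1+0.04675)^t    t·PV
  1       125.00       119.4172       119.4172
  2       125.00       114.0838       228.1677
  3       125.00       108.9886       326.9658
  4       125.00       104.1210       416.4838
  5       125.00        99.4707       497.3535
  6       125.00        95.0281       570.1688
  7       125.00        90.7840       635.4879
  8       125.00        86.7294       693.8351
  9       125.00        82.8559       745.7028
  10   50,125.00    31,741.2986   317,412.9855
  Σ                 32,642.7772   321,646.5681
P = 32,642.7772; D_Mac = 9.85353 half-year periods = 4.92676 yrs; D_mod = 4.70673 yrs.
DV01 ≈ 4.70673 × 32,642.7772 × 0.0001 = 15.364059.

€15.36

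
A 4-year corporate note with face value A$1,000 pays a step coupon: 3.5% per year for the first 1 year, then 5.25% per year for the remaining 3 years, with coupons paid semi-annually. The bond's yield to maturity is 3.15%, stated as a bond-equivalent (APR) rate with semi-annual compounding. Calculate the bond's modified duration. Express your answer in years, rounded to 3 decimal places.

Periodic yield y = 0.01575. First find Macaulay duration:
  t   CF        PV=CF/(1+0.01575)^t    t·PV
  1        17.50        17.2286        17.2286
  2        17.50        16.9615        33.9230
  3        26.25        25.0478        75.1433
  4        26.25        24.6594        98.6375
  5        26.25        24.2770       121.3850
  6        26.25        23.9006       143.4034
  7        26.25        23.5300       164.7098
  8     1,026.25       905.6461     7,245.1688
  Σ                  1,061.2509     7,899.5995
P = 1,061.2509; Macaulay duration = 7,899.5995 / 1,061.2509 = 7.44367 half-year periods = 3.72183 years.
Modified duration = D_Mac / (1 + y) = 3.72183 / 1.01575 = 3.66412 years.

3.664 years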